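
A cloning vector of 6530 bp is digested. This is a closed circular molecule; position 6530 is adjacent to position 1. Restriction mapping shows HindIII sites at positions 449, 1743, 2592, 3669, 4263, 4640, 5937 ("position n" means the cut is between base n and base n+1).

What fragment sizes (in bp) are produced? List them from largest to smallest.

1297, 1294, 1077, 1042, 849, 594, 377 bp

Circular molecule, 7 cuts → 7 fragments:
  1743 − 449 = 1294 bp
  2592 − 1743 = 849 bp
  3669 − 2592 = 1077 bp
  4263 − 3669 = 594 bp
  4640 − 4263 = 377 bp
  5937 − 4640 = 1297 bp
  wrap: 6530 − 5937 + 449 = 1042 bp
Sorted largest to smallest: 1297, 1294, 1077, 1042, 849, 594, 377 bp.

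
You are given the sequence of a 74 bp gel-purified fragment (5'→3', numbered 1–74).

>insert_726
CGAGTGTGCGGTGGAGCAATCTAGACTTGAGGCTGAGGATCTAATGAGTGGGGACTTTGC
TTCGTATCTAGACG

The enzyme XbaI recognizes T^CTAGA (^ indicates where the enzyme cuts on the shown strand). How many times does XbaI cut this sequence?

TCTAGA occurs starting at positions 20, 67.
XbaI cuts at 2 sites.

2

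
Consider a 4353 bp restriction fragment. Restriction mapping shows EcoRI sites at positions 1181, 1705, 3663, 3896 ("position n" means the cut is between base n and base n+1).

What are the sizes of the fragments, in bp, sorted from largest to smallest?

Linear molecule, 4 cuts → 5 fragments:
  1181 − 0 = 1181 bp
  1705 − 1181 = 524 bp
  3663 − 1705 = 1958 bp
  3896 − 3663 = 233 bp
  4353 − 3896 = 457 bp
Sorted largest to smallest: 1958, 1181, 524, 457, 233 bp.

1958, 1181, 524, 457, 233 bp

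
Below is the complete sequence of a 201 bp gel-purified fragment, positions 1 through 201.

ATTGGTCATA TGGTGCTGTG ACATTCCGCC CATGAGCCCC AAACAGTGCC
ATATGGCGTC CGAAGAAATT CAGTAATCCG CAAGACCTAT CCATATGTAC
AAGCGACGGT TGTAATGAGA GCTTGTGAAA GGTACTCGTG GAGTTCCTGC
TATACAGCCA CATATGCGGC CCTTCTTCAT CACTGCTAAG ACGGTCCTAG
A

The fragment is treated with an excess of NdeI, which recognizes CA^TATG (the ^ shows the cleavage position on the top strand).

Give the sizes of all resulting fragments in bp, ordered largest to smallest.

69, 43, 42, 39, 8 bp

NdeI sites (CATATG) start at positions 7, 50, 92, 161.
NdeI cuts after base 2 of each site, so after positions 8, 51, 93, 162.
Linear molecule, 4 cuts → 5 fragments:
  1–8 → 8 bp
  9–51 → 43 bp
  52–93 → 42 bp
  94–162 → 69 bp
  163–201 → 39 bp
Sorted largest to smallest: 69, 43, 42, 39, 8 bp.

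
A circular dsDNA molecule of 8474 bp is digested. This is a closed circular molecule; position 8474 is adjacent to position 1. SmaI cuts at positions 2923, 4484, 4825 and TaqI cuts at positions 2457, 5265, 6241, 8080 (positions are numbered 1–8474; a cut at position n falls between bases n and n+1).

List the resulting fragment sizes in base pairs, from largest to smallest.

Combined cut positions (sorted): 2457, 2923, 4484, 4825, 5265, 6241, 8080.
Circular molecule, 7 cuts → 7 fragments:
  2923 − 2457 = 466 bp
  4484 − 2923 = 1561 bp
  4825 − 4484 = 341 bp
  5265 − 4825 = 440 bp
  6241 − 5265 = 976 bp
  8080 − 6241 = 1839 bp
  wrap: 8474 − 8080 + 2457 = 2851 bp
Sorted largest to smallest: 2851, 1839, 1561, 976, 466, 440, 341 bp.

2851, 1839, 1561, 976, 466, 440, 341 bp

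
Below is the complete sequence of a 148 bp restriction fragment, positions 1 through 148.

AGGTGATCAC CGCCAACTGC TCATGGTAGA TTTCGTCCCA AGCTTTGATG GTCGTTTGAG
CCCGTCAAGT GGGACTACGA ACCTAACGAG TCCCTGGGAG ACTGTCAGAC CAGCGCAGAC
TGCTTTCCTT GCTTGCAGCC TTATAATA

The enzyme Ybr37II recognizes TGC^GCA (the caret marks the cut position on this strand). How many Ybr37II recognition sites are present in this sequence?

0

No occurrence of TGCGCA is present in the sequence.
Ybr37II does not cut: 0 sites.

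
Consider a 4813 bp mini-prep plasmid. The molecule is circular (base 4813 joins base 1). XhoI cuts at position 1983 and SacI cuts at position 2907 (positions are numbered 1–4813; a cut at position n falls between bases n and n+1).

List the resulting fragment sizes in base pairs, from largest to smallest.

Combined cut positions (sorted): 1983, 2907.
Circular molecule, 2 cuts → 2 fragments:
  2907 − 1983 = 924 bp
  wrap: 4813 − 2907 + 1983 = 3889 bp
Sorted largest to smallest: 3889, 924 bp.

3889, 924 bp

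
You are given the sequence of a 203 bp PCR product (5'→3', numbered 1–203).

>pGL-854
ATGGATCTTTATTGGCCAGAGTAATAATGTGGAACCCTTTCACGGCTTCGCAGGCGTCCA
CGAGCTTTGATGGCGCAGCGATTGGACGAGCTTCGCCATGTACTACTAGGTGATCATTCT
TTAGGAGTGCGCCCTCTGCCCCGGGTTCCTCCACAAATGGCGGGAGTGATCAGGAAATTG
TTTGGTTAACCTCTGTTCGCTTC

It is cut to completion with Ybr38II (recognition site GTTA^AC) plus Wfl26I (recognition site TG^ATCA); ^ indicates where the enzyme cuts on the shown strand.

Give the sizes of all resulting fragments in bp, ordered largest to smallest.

The Ybr38II site (GTTAAC) starts at position 185.
Ybr38II cuts after base 4 of each site, so after position 188.
Wfl26I sites (TGATCA) start at positions 111, 167.
Wfl26I cuts after base 2 of each site, so after positions 112, 168.
Combined cut positions: 112, 168, 188.
Linear molecule, 3 cuts → 4 fragments:
  1–112 → 112 bp
  113–168 → 56 bp
  169–188 → 20 bp
  189–203 → 15 bp
Sorted largest to smallest: 112, 56, 20, 15 bp.

112, 56, 20, 15 bp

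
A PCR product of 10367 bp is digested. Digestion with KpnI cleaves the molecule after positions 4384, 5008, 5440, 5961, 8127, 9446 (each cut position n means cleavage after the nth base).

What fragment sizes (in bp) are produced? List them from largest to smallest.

4384, 2166, 1319, 921, 624, 521, 432 bp

Linear molecule, 6 cuts → 7 fragments:
  4384 − 0 = 4384 bp
  5008 − 4384 = 624 bp
  5440 − 5008 = 432 bp
  5961 − 5440 = 521 bp
  8127 − 5961 = 2166 bp
  9446 − 8127 = 1319 bp
  10367 − 9446 = 921 bp
Sorted largest to smallest: 4384, 2166, 1319, 921, 624, 521, 432 bp.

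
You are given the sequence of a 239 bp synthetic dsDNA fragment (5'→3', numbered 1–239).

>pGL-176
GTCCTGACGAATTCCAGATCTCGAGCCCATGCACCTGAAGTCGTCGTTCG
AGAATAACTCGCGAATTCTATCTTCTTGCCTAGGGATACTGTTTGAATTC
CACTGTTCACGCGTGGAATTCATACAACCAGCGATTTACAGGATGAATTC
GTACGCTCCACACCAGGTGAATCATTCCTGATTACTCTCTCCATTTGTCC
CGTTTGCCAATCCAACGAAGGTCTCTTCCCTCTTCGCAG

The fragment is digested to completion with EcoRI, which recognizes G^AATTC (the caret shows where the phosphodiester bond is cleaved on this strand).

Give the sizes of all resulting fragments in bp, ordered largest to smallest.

94, 54, 32, 29, 21, 9 bp

EcoRI sites (GAATTC) start at positions 9, 63, 95, 116, 145.
EcoRI cuts after the first base of each site, so after positions 9, 63, 95, 116, 145.
Linear molecule, 5 cuts → 6 fragments:
  1–9 → 9 bp
  10–63 → 54 bp
  64–95 → 32 bp
  96–116 → 21 bp
  117–145 → 29 bp
  146–239 → 94 bp
Sorted largest to smallest: 94, 54, 32, 29, 21, 9 bp.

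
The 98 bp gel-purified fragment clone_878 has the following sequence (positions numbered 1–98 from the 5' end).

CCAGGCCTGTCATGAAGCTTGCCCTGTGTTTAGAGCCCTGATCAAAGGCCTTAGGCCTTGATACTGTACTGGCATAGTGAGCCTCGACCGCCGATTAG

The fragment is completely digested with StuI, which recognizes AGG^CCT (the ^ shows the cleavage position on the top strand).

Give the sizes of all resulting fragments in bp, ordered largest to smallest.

StuI sites (AGGCCT) start at positions 3, 46, 53.
StuI cuts after base 3 of each site, so after positions 5, 48, 55.
Linear molecule, 3 cuts → 4 fragments:
  1–5 → 5 bp
  6–48 → 43 bp
  49–55 → 7 bp
  56–98 → 43 bp
Sorted largest to smallest: 43, 43, 7, 5 bp.

43, 43, 7, 5 bp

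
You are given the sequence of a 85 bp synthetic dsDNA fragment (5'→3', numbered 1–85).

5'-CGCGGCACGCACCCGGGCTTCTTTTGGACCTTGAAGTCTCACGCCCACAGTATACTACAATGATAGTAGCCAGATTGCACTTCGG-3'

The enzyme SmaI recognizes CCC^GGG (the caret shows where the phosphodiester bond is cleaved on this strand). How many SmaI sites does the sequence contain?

CCCGGG occurs starting at position 12.
SmaI cuts at 1 site.

1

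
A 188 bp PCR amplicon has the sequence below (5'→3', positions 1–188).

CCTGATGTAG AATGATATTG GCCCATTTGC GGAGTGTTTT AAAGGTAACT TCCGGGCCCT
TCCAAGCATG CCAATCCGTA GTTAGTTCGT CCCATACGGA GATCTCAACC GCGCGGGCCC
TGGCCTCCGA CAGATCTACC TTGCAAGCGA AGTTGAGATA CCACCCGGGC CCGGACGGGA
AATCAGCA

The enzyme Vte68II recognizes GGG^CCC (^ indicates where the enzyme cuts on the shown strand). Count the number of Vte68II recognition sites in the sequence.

3

GGGCCC occurs starting at positions 54, 115, 167.
Vte68II cuts at 3 sites.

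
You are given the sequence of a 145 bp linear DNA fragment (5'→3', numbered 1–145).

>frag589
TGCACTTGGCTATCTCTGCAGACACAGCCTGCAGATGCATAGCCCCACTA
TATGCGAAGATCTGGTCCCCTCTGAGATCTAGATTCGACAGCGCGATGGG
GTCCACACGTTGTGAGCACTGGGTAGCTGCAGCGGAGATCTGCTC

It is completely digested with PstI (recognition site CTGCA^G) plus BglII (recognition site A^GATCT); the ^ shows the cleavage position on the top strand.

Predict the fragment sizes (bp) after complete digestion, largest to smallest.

56, 25, 20, 17, 13, 9, 5 bp

PstI sites (CTGCAG) start at positions 16, 29, 127.
PstI cuts after base 5 of each site (before the last base), so after positions 20, 33, 131.
BglII sites (AGATCT) start at positions 58, 75, 136.
BglII cuts after the first base of each site, so after positions 58, 75, 136.
Combined cut positions: 20, 33, 58, 75, 131, 136.
Linear molecule, 6 cuts → 7 fragments:
  1–20 → 20 bp
  21–33 → 13 bp
  34–58 → 25 bp
  59–75 → 17 bp
  76–131 → 56 bp
  132–136 → 5 bp
  137–145 → 9 bp
Sorted largest to smallest: 56, 25, 20, 17, 13, 9, 5 bp.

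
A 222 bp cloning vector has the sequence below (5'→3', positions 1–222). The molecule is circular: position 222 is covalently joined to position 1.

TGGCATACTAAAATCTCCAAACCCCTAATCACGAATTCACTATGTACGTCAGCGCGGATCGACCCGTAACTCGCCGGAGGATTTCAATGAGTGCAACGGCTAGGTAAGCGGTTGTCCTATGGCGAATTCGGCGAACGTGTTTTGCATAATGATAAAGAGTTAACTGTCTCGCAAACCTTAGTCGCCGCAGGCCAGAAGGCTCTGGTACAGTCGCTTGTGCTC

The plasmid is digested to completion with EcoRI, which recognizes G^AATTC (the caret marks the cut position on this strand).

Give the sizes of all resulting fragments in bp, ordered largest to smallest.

EcoRI sites (GAATTC) start at positions 33, 124.
EcoRI cuts after the first base of each site, so after positions 33, 124.
Circular molecule, 2 cuts → 2 fragments:
  34–124 → 91 bp
  125–222 then 1–33 → 98 + 33 = 131 bp
Sorted largest to smallest: 131, 91 bp.

131, 91 bp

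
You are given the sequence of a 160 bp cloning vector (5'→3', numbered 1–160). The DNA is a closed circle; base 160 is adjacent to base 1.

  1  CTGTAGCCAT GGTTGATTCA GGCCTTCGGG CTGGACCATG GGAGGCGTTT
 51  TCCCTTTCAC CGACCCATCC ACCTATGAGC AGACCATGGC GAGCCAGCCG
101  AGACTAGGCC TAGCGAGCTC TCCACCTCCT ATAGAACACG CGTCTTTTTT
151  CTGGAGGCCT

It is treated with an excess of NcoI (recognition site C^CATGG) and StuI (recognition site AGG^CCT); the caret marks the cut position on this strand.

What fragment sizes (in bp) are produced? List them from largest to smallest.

49, 48, 24, 15, 14, 10 bp

NcoI sites (CCATGG) start at positions 7, 36, 84.
NcoI cuts after the first base of each site, so after positions 7, 36, 84.
StuI sites (AGGCCT) start at positions 20, 106, 155.
StuI cuts after base 3 of each site, so after positions 22, 108, 157.
Combined cut positions: 7, 22, 36, 84, 108, 157.
Circular molecule, 6 cuts → 6 fragments:
  8–22 → 15 bp
  23–36 → 14 bp
  37–84 → 48 bp
  85–108 → 24 bp
  109–157 → 49 bp
  158–160 then 1–7 → 3 + 7 = 10 bp
Sorted largest to smallest: 49, 48, 24, 15, 14, 10 bp.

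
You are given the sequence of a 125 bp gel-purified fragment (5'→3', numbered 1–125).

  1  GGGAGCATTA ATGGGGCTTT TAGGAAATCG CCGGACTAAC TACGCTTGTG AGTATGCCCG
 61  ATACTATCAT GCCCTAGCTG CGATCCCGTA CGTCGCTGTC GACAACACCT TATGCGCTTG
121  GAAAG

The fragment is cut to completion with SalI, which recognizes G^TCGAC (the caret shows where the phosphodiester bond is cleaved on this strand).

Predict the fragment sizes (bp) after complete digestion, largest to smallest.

98, 27 bp

The SalI site (GTCGAC) starts at position 98.
SalI cuts after the first base of each site, so after position 98.
Linear molecule, 1 cut → 2 fragments:
  1–98 → 98 bp
  99–125 → 27 bp
Sorted largest to smallest: 98, 27 bp.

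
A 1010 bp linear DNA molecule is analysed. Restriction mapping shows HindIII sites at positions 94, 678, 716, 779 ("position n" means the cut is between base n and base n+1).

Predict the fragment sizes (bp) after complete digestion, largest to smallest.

584, 231, 94, 63, 38 bp

Linear molecule, 4 cuts → 5 fragments:
  94 − 0 = 94 bp
  678 − 94 = 584 bp
  716 − 678 = 38 bp
  779 − 716 = 63 bp
  1010 − 779 = 231 bp
Sorted largest to smallest: 584, 231, 94, 63, 38 bp.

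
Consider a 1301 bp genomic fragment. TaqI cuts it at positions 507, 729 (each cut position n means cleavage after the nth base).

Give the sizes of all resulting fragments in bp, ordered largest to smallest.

Linear molecule, 2 cuts → 3 fragments:
  507 − 0 = 507 bp
  729 − 507 = 222 bp
  1301 − 729 = 572 bp
Sorted largest to smallest: 572, 507, 222 bp.

572, 507, 222 bp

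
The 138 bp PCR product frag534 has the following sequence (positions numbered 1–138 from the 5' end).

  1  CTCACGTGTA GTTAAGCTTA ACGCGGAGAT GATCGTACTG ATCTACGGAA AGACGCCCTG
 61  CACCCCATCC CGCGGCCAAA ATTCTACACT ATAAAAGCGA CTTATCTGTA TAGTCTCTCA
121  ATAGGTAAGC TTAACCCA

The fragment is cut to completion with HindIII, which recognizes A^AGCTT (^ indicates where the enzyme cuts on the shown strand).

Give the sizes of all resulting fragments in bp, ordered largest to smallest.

113, 14, 11 bp

HindIII sites (AAGCTT) start at positions 14, 127.
HindIII cuts after the first base of each site, so after positions 14, 127.
Linear molecule, 2 cuts → 3 fragments:
  1–14 → 14 bp
  15–127 → 113 bp
  128–138 → 11 bp
Sorted largest to smallest: 113, 14, 11 bp.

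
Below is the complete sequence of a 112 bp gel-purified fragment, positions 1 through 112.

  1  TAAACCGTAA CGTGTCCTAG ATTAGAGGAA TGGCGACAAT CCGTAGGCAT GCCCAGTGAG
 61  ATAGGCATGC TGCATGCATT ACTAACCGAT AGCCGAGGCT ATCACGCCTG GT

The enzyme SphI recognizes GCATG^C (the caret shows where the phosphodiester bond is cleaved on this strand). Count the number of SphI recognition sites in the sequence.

GCATGC occurs starting at positions 47, 65, 72.
SphI cuts at 3 sites.

3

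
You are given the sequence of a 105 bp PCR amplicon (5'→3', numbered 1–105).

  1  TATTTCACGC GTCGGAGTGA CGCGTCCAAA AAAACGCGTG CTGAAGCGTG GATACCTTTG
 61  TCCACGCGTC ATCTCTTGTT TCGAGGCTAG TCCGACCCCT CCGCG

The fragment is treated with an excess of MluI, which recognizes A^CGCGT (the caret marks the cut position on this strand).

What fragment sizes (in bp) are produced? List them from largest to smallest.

41, 30, 14, 13, 7 bp

MluI sites (ACGCGT) start at positions 7, 20, 34, 64.
MluI cuts after the first base of each site, so after positions 7, 20, 34, 64.
Linear molecule, 4 cuts → 5 fragments:
  1–7 → 7 bp
  8–20 → 13 bp
  21–34 → 14 bp
  35–64 → 30 bp
  65–105 → 41 bp
Sorted largest to smallest: 41, 30, 14, 13, 7 bp.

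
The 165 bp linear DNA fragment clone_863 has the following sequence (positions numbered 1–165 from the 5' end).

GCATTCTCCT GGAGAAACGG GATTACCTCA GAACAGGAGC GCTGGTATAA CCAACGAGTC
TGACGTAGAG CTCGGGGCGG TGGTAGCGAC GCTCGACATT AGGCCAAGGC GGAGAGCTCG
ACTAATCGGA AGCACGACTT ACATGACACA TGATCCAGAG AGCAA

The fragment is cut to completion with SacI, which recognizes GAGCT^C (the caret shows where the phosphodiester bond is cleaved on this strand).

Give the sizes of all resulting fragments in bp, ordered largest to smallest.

SacI sites (GAGCTC) start at positions 68, 114.
SacI cuts after base 5 of each site (before the last base), so after positions 72, 118.
Linear molecule, 2 cuts → 3 fragments:
  1–72 → 72 bp
  73–118 → 46 bp
  119–165 → 47 bp
Sorted largest to smallest: 72, 47, 46 bp.

72, 47, 46 bp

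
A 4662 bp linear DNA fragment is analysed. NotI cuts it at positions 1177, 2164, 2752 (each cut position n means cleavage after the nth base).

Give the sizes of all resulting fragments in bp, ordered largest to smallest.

1910, 1177, 987, 588 bp

Linear molecule, 3 cuts → 4 fragments:
  1177 − 0 = 1177 bp
  2164 − 1177 = 987 bp
  2752 − 2164 = 588 bp
  4662 − 2752 = 1910 bp
Sorted largest to smallest: 1910, 1177, 987, 588 bp.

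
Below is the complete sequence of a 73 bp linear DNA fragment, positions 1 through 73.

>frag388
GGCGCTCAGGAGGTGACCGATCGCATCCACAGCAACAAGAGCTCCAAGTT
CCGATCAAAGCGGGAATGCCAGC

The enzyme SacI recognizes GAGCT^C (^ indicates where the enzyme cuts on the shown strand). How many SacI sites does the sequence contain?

1

GAGCTC occurs starting at position 39.
SacI cuts at 1 site.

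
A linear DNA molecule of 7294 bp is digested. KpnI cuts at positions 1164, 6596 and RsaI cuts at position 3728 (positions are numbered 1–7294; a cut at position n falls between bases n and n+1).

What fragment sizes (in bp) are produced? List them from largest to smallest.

2868, 2564, 1164, 698 bp

Combined cut positions (sorted): 1164, 3728, 6596.
Linear molecule, 3 cuts → 4 fragments:
  1164 − 0 = 1164 bp
  3728 − 1164 = 2564 bp
  6596 − 3728 = 2868 bp
  7294 − 6596 = 698 bp
Sorted largest to smallest: 2868, 2564, 1164, 698 bp.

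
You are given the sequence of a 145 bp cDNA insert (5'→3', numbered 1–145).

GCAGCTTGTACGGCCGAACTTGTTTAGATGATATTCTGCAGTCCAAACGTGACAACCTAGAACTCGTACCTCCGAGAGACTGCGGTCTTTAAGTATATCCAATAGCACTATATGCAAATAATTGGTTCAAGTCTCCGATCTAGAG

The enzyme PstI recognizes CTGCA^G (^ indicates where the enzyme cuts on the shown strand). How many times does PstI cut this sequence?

1

CTGCAG occurs starting at position 36.
PstI cuts at 1 site.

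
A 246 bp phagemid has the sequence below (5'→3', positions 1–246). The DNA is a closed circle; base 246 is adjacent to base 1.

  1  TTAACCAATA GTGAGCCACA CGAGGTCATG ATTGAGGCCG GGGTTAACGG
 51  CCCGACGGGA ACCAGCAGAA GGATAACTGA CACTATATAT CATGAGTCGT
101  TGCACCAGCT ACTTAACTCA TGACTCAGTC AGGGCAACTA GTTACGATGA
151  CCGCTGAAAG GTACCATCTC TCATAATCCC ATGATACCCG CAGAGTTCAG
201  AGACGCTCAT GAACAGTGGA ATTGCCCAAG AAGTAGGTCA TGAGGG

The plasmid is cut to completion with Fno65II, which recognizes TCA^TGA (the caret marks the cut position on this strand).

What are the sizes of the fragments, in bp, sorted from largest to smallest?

89, 64, 34, 31, 28 bp

Fno65II sites (TCATGA) start at positions 26, 90, 118, 207, 238.
Fno65II cuts after base 3 of each site, so after positions 28, 92, 120, 209, 240.
Circular molecule, 5 cuts → 5 fragments:
  29–92 → 64 bp
  93–120 → 28 bp
  121–209 → 89 bp
  210–240 → 31 bp
  241–246 then 1–28 → 6 + 28 = 34 bp
Sorted largest to smallest: 89, 64, 34, 31, 28 bp.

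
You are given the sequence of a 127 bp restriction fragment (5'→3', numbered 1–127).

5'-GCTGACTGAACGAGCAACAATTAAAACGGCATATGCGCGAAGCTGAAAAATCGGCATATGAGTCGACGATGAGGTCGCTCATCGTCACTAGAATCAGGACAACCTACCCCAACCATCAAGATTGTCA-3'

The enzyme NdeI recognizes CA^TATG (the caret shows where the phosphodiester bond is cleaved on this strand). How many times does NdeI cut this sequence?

CATATG occurs starting at positions 30, 55.
NdeI cuts at 2 sites.

2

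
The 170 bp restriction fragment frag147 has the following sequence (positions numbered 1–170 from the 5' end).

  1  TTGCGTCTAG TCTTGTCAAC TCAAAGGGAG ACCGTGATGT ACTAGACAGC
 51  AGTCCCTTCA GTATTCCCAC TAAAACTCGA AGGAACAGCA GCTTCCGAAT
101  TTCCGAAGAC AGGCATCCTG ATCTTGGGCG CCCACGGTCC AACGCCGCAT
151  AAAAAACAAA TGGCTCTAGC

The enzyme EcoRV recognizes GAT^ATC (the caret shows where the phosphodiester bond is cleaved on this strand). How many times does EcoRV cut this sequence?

0

No occurrence of GATATC is present in the sequence.
EcoRV does not cut: 0 sites.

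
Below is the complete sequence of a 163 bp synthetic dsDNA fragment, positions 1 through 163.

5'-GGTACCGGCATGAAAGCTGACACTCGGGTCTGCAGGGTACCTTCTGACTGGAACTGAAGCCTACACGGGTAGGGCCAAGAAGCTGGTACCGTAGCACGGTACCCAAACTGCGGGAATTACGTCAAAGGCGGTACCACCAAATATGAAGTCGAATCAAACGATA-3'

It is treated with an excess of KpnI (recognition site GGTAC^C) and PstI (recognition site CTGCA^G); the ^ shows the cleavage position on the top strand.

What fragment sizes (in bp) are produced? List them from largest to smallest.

KpnI sites (GGTACC) start at positions 1, 36, 85, 98, 130.
KpnI cuts after base 5 of each site (before the last base), so after positions 5, 40, 89, 102, 134.
The PstI site (CTGCAG) starts at position 30.
PstI cuts after base 5 of each site (before the last base), so after position 34.
Combined cut positions: 5, 34, 40, 89, 102, 134.
Linear molecule, 6 cuts → 7 fragments:
  1–5 → 5 bp
  6–34 → 29 bp
  35–40 → 6 bp
  41–89 → 49 bp
  90–102 → 13 bp
  103–134 → 32 bp
  135–163 → 29 bp
Sorted largest to smallest: 49, 32, 29, 29, 13, 6, 5 bp.

49, 32, 29, 29, 13, 6, 5 bp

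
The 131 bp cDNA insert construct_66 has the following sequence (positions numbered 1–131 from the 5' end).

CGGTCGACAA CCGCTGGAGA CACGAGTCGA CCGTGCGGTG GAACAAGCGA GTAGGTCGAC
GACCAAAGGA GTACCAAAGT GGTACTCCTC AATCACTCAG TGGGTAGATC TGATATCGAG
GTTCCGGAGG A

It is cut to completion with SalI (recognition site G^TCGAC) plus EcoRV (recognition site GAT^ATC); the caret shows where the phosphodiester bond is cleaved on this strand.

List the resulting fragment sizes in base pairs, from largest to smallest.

59, 29, 23, 17, 3 bp

SalI sites (GTCGAC) start at positions 3, 26, 55.
SalI cuts after the first base of each site, so after positions 3, 26, 55.
The EcoRV site (GATATC) starts at position 112.
EcoRV cuts after base 3 of each site, so after position 114.
Combined cut positions: 3, 26, 55, 114.
Linear molecule, 4 cuts → 5 fragments:
  1–3 → 3 bp
  4–26 → 23 bp
  27–55 → 29 bp
  56–114 → 59 bp
  115–131 → 17 bp
Sorted largest to smallest: 59, 29, 23, 17, 3 bp.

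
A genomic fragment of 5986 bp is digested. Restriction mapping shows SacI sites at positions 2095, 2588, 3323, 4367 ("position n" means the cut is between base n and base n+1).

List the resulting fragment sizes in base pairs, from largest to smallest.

2095, 1619, 1044, 735, 493 bp

Linear molecule, 4 cuts → 5 fragments:
  2095 − 0 = 2095 bp
  2588 − 2095 = 493 bp
  3323 − 2588 = 735 bp
  4367 − 3323 = 1044 bp
  5986 − 4367 = 1619 bp
Sorted largest to smallest: 2095, 1619, 1044, 735, 493 bp.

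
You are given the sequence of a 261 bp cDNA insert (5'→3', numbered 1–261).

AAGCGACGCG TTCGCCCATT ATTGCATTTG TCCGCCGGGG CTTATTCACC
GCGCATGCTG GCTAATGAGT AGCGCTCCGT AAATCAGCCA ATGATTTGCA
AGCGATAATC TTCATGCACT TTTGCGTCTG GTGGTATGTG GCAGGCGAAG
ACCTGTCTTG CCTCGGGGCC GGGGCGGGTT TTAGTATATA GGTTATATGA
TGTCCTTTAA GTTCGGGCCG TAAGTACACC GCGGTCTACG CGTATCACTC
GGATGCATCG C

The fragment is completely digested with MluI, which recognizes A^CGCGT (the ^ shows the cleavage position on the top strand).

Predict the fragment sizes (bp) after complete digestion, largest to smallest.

MluI sites (ACGCGT) start at positions 6, 238.
MluI cuts after the first base of each site, so after positions 6, 238.
Linear molecule, 2 cuts → 3 fragments:
  1–6 → 6 bp
  7–238 → 232 bp
  239–261 → 23 bp
Sorted largest to smallest: 232, 23, 6 bp.

232, 23, 6 bp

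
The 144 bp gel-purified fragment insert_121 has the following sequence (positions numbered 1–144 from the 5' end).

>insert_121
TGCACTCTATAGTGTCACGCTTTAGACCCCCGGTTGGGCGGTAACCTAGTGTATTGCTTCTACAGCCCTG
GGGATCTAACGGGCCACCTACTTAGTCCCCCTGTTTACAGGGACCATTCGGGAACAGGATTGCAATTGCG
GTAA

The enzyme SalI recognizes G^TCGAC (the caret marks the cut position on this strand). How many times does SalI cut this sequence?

0

No occurrence of GTCGAC is present in the sequence.
SalI does not cut: 0 sites.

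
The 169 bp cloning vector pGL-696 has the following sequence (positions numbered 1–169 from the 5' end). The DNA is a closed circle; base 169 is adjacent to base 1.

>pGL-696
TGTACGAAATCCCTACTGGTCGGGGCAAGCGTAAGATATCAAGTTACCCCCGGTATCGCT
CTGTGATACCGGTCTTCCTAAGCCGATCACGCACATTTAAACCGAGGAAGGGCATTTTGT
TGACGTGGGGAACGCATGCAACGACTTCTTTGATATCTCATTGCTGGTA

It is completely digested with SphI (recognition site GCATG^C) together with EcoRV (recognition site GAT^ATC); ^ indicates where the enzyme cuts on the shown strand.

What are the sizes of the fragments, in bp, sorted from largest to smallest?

101, 52, 16 bp

The SphI site (GCATGC) starts at position 134.
SphI cuts after base 5 of each site (before the last base), so after position 138.
EcoRV sites (GATATC) start at positions 35, 152.
EcoRV cuts after base 3 of each site, so after positions 37, 154.
Combined cut positions: 37, 138, 154.
Circular molecule, 3 cuts → 3 fragments:
  38–138 → 101 bp
  139–154 → 16 bp
  155–169 then 1–37 → 15 + 37 = 52 bp
Sorted largest to smallest: 101, 52, 16 bp.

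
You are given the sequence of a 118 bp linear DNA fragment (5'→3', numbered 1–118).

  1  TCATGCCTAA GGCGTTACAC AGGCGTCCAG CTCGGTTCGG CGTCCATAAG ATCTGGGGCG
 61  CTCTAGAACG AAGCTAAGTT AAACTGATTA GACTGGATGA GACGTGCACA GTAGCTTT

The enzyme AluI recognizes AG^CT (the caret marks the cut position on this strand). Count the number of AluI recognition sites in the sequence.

3

AGCT occurs starting at positions 29, 72, 113.
AluI cuts at 3 sites.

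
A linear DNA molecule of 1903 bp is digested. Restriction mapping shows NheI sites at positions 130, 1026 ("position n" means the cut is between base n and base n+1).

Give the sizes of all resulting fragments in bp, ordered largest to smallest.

896, 877, 130 bp

Linear molecule, 2 cuts → 3 fragments:
  130 − 0 = 130 bp
  1026 − 130 = 896 bp
  1903 − 1026 = 877 bp
Sorted largest to smallest: 896, 877, 130 bp.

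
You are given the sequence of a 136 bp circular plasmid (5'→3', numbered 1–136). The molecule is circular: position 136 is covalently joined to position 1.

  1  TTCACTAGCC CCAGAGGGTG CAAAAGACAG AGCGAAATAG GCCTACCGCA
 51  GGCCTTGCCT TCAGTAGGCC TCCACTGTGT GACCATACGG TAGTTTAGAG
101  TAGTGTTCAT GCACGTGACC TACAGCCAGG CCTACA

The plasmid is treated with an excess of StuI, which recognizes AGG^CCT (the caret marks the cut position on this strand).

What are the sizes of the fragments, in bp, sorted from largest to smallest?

StuI sites (AGGCCT) start at positions 39, 50, 66, 128.
StuI cuts after base 3 of each site, so after positions 41, 52, 68, 130.
Circular molecule, 4 cuts → 4 fragments:
  42–52 → 11 bp
  53–68 → 16 bp
  69–130 → 62 bp
  131–136 then 1–41 → 6 + 41 = 47 bp
Sorted largest to smallest: 62, 47, 16, 11 bp.

62, 47, 16, 11 bp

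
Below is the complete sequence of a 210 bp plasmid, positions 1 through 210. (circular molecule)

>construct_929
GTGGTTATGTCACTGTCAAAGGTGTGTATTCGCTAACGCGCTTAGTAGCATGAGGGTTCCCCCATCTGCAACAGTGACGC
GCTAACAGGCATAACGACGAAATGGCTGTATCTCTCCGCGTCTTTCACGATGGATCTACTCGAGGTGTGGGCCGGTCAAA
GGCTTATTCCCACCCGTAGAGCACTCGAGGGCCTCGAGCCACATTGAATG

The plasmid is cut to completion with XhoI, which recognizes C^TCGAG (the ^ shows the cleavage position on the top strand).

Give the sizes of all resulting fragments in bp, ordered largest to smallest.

156, 45, 9 bp

XhoI sites (CTCGAG) start at positions 139, 184, 193.
XhoI cuts after the first base of each site, so after positions 139, 184, 193.
Circular molecule, 3 cuts → 3 fragments:
  140–184 → 45 bp
  185–193 → 9 bp
  194–210 then 1–139 → 17 + 139 = 156 bp
Sorted largest to smallest: 156, 45, 9 bp.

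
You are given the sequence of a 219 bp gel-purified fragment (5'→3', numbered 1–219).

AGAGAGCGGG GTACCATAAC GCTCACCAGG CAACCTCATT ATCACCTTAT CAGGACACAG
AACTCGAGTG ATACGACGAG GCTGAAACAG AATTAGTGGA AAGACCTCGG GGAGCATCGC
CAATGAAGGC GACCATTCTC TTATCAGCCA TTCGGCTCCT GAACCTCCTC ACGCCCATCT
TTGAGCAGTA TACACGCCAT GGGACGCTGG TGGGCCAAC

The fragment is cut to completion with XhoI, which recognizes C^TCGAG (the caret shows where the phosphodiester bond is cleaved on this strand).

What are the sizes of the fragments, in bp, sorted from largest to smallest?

The XhoI site (CTCGAG) starts at position 63.
XhoI cuts after the first base of each site, so after position 63.
Linear molecule, 1 cut → 2 fragments:
  1–63 → 63 bp
  64–219 → 156 bp
Sorted largest to smallest: 156, 63 bp.

156, 63 bp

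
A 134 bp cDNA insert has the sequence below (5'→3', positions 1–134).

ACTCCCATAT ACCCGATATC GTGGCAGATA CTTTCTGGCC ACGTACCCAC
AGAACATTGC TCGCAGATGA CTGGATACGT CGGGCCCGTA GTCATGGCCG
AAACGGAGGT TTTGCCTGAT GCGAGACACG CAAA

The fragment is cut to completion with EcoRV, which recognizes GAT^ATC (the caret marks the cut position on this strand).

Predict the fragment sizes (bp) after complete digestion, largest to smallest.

117, 17 bp

The EcoRV site (GATATC) starts at position 15.
EcoRV cuts after base 3 of each site, so after position 17.
Linear molecule, 1 cut → 2 fragments:
  1–17 → 17 bp
  18–134 → 117 bp
Sorted largest to smallest: 117, 17 bp.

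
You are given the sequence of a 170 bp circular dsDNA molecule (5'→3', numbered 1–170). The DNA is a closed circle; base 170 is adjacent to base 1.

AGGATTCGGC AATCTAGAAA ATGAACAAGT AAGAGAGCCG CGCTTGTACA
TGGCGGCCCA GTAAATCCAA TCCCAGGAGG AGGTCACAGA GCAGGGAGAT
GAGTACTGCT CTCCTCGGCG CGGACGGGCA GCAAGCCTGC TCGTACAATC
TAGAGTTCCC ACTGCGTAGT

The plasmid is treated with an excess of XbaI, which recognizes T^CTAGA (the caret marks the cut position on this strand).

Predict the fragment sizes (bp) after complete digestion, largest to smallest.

XbaI sites (TCTAGA) start at positions 13, 149.
XbaI cuts after the first base of each site, so after positions 13, 149.
Circular molecule, 2 cuts → 2 fragments:
  14–149 → 136 bp
  150–170 then 1–13 → 21 + 13 = 34 bp
Sorted largest to smallest: 136, 34 bp.

136, 34 bp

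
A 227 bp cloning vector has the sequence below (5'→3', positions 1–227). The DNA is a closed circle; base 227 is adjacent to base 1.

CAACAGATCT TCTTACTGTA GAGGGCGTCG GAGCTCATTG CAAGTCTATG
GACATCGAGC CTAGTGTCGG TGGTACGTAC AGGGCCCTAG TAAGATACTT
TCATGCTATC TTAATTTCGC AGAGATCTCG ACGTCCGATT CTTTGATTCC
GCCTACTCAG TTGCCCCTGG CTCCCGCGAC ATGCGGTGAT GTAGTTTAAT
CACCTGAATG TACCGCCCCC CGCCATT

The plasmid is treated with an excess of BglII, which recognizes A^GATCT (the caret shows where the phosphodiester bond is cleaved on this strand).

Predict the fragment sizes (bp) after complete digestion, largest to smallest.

BglII sites (AGATCT) start at positions 5, 123.
BglII cuts after the first base of each site, so after positions 5, 123.
Circular molecule, 2 cuts → 2 fragments:
  6–123 → 118 bp
  124–227 then 1–5 → 104 + 5 = 109 bp
Sorted largest to smallest: 118, 109 bp.

118, 109 bp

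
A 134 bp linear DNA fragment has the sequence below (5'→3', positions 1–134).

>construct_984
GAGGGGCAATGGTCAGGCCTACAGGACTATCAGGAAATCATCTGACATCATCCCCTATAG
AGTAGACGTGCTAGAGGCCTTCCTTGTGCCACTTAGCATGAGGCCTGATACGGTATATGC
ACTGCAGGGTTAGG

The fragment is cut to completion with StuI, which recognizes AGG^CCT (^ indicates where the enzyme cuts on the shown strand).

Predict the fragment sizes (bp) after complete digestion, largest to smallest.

StuI sites (AGGCCT) start at positions 15, 75, 101.
StuI cuts after base 3 of each site, so after positions 17, 77, 103.
Linear molecule, 3 cuts → 4 fragments:
  1–17 → 17 bp
  18–77 → 60 bp
  78–103 → 26 bp
  104–134 → 31 bp
Sorted largest to smallest: 60, 31, 26, 17 bp.

60, 31, 26, 17 bp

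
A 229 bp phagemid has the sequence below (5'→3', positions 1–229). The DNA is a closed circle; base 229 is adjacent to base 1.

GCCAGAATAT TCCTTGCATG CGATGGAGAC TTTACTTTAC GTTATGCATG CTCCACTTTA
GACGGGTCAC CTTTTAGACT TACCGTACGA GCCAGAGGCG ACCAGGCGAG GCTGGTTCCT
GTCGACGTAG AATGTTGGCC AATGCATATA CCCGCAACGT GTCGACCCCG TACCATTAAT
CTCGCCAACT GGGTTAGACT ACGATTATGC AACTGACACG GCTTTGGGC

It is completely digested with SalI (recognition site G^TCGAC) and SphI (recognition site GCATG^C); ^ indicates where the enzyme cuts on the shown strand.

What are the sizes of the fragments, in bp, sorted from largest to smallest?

88, 71, 40, 30 bp

SalI sites (GTCGAC) start at positions 121, 161.
SalI cuts after the first base of each site, so after positions 121, 161.
SphI sites (GCATGC) start at positions 16, 46.
SphI cuts after base 5 of each site (before the last base), so after positions 20, 50.
Combined cut positions: 20, 50, 121, 161.
Circular molecule, 4 cuts → 4 fragments:
  21–50 → 30 bp
  51–121 → 71 bp
  122–161 → 40 bp
  162–229 then 1–20 → 68 + 20 = 88 bp
Sorted largest to smallest: 88, 71, 40, 30 bp.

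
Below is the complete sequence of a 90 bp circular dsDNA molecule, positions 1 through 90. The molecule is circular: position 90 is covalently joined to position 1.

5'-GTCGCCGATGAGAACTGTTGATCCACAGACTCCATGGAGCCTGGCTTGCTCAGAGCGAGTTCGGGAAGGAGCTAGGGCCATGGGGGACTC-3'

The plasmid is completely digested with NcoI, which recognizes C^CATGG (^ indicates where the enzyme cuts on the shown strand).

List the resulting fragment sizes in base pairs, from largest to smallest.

46, 44 bp

NcoI sites (CCATGG) start at positions 32, 78.
NcoI cuts after the first base of each site, so after positions 32, 78.
Circular molecule, 2 cuts → 2 fragments:
  33–78 → 46 bp
  79–90 then 1–32 → 12 + 32 = 44 bp
Sorted largest to smallest: 46, 44 bp.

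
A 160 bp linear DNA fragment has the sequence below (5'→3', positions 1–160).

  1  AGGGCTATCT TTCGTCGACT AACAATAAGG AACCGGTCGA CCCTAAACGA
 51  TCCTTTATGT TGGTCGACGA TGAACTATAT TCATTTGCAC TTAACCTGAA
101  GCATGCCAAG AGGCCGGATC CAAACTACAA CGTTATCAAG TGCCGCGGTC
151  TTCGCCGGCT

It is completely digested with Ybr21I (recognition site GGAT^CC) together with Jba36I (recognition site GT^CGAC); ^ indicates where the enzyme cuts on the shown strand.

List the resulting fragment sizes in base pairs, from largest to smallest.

55, 41, 27, 22, 15 bp

The Ybr21I site (GGATCC) starts at position 116.
Ybr21I cuts after base 4 of each site, so after position 119.
Jba36I sites (GTCGAC) start at positions 14, 36, 63.
Jba36I cuts after base 2 of each site, so after positions 15, 37, 64.
Combined cut positions: 15, 37, 64, 119.
Linear molecule, 4 cuts → 5 fragments:
  1–15 → 15 bp
  16–37 → 22 bp
  38–64 → 27 bp
  65–119 → 55 bp
  120–160 → 41 bp
Sorted largest to smallest: 55, 41, 27, 22, 15 bp.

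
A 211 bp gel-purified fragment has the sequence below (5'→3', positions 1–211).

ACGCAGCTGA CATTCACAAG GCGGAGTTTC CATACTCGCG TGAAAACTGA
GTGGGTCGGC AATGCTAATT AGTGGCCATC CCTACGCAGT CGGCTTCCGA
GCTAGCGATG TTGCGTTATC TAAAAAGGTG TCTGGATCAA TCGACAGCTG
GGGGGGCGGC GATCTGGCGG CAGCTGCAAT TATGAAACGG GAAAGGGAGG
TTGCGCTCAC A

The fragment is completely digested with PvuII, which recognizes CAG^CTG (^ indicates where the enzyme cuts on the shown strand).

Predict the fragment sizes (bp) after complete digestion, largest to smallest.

141, 38, 26, 6 bp

PvuII sites (CAGCTG) start at positions 4, 145, 171.
PvuII cuts after base 3 of each site, so after positions 6, 147, 173.
Linear molecule, 3 cuts → 4 fragments:
  1–6 → 6 bp
  7–147 → 141 bp
  148–173 → 26 bp
  174–211 → 38 bp
Sorted largest to smallest: 141, 38, 26, 6 bp.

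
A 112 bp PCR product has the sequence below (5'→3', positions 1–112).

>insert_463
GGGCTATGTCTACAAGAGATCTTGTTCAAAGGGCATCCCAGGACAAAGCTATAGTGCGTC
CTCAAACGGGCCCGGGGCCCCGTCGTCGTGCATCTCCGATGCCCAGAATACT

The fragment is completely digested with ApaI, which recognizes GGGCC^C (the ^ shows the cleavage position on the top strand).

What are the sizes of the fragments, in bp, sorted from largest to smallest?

ApaI sites (GGGCCC) start at positions 68, 75.
ApaI cuts after base 5 of each site (before the last base), so after positions 72, 79.
Linear molecule, 2 cuts → 3 fragments:
  1–72 → 72 bp
  73–79 → 7 bp
  80–112 → 33 bp
Sorted largest to smallest: 72, 33, 7 bp.

72, 33, 7 bp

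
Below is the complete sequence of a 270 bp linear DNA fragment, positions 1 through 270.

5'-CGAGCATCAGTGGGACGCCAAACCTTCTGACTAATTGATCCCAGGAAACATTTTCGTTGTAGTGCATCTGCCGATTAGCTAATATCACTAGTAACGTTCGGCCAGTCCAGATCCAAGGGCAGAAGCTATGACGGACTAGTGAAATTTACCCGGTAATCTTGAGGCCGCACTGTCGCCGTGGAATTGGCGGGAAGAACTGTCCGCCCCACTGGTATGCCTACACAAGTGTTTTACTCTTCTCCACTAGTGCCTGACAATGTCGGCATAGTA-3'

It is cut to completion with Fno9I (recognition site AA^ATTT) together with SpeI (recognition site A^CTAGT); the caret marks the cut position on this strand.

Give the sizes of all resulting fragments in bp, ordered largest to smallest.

100, 87, 48, 27, 8 bp

The Fno9I site (AAATTT) starts at position 142.
Fno9I cuts after base 2 of each site, so after position 143.
SpeI sites (ACTAGT) start at positions 87, 135, 243.
SpeI cuts after the first base of each site, so after positions 87, 135, 243.
Combined cut positions: 87, 135, 143, 243.
Linear molecule, 4 cuts → 5 fragments:
  1–87 → 87 bp
  88–135 → 48 bp
  136–143 → 8 bp
  144–243 → 100 bp
  244–270 → 27 bp
Sorted largest to smallest: 100, 87, 48, 27, 8 bp.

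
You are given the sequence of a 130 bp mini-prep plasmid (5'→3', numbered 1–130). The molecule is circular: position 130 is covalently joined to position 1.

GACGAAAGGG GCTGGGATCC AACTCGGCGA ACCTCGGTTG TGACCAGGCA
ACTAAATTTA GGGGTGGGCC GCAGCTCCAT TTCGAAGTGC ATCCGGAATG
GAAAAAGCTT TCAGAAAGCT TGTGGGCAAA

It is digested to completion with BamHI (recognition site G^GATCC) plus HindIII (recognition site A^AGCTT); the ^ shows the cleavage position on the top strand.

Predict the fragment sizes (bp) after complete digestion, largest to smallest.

90, 29, 11 bp

The BamHI site (GGATCC) starts at position 15.
BamHI cuts after the first base of each site, so after position 15.
HindIII sites (AAGCTT) start at positions 105, 116.
HindIII cuts after the first base of each site, so after positions 105, 116.
Combined cut positions: 15, 105, 116.
Circular molecule, 3 cuts → 3 fragments:
  16–105 → 90 bp
  106–116 → 11 bp
  117–130 then 1–15 → 14 + 15 = 29 bp
Sorted largest to smallest: 90, 29, 11 bp.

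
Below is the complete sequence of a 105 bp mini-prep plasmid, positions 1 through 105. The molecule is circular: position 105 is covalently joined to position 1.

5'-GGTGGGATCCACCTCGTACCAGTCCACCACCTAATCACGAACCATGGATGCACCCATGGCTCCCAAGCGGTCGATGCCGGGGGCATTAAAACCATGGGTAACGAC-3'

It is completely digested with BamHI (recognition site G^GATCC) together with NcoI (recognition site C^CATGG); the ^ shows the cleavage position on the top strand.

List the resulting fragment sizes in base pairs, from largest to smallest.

38, 37, 18, 12 bp

The BamHI site (GGATCC) starts at position 5.
BamHI cuts after the first base of each site, so after position 5.
NcoI sites (CCATGG) start at positions 42, 54, 92.
NcoI cuts after the first base of each site, so after positions 42, 54, 92.
Combined cut positions: 5, 42, 54, 92.
Circular molecule, 4 cuts → 4 fragments:
  6–42 → 37 bp
  43–54 → 12 bp
  55–92 → 38 bp
  93–105 then 1–5 → 13 + 5 = 18 bp
Sorted largest to smallest: 38, 37, 18, 12 bp.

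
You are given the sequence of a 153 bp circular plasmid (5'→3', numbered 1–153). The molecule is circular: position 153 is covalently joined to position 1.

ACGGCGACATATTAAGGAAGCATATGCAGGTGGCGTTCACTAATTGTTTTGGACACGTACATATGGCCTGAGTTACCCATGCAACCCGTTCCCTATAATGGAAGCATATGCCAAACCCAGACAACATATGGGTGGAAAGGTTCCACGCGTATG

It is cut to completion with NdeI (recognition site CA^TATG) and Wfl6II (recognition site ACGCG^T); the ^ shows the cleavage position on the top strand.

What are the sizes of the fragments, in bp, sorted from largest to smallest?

45, 39, 26, 23, 20 bp

NdeI sites (CATATG) start at positions 21, 60, 105, 125.
NdeI cuts after base 2 of each site, so after positions 22, 61, 106, 126.
The Wfl6II site (ACGCGT) starts at position 145.
Wfl6II cuts after base 5 of each site (before the last base), so after position 149.
Combined cut positions: 22, 61, 106, 126, 149.
Circular molecule, 5 cuts → 5 fragments:
  23–61 → 39 bp
  62–106 → 45 bp
  107–126 → 20 bp
  127–149 → 23 bp
  150–153 then 1–22 → 4 + 22 = 26 bp
Sorted largest to smallest: 45, 39, 26, 23, 20 bp.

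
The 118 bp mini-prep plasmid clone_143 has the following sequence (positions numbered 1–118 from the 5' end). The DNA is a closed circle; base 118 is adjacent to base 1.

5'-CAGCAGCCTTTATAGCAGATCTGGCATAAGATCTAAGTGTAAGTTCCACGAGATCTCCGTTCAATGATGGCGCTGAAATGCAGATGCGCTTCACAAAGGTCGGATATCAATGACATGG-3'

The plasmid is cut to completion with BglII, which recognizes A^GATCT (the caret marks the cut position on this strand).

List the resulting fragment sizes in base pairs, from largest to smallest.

84, 22, 12 bp

BglII sites (AGATCT) start at positions 17, 29, 51.
BglII cuts after the first base of each site, so after positions 17, 29, 51.
Circular molecule, 3 cuts → 3 fragments:
  18–29 → 12 bp
  30–51 → 22 bp
  52–118 then 1–17 → 67 + 17 = 84 bp
Sorted largest to smallest: 84, 22, 12 bp.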